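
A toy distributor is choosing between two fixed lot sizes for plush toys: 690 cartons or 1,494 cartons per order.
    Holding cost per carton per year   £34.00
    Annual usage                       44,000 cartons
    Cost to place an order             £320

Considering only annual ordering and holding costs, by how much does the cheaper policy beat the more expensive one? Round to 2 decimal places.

£2,686.57

Annual cost at Q: ordering D·S/Q plus holding Q·H/2.
TC(690) = (44,000/690)×320 + (690/2)×34 = £32,135.80
TC(1,494) = (44,000/1,494)×320 + (1,494/2)×34 = £34,822.36
Cheaper: Q = 690.  Difference = £2,686.57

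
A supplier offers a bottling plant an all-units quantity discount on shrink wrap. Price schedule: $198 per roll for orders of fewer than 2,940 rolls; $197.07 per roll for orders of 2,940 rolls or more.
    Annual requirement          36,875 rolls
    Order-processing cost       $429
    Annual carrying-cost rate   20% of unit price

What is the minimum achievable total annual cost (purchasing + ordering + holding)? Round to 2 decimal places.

H₁ = 20%×$198 = $39.6000;  H₂ = 20%×$197.07 = $39.4140
EOQ₁ = √(2×36,875×429/39.6000) = 893.84  (< 2,940, feasible at tier 1)
EOQ₂ = √(2×36,875×429/39.4140) = 895.95  (< 2,940 → use Q = 2,940 at tier-2 price)
TC(tier 1 (EOQ₁), Q≈893.8) = $7,336,646.25
TC(tier 2, Q≈2,940.0) = $7,330,275.57
Minimum at tier 2: $7,330,275.57

$7,330,275.57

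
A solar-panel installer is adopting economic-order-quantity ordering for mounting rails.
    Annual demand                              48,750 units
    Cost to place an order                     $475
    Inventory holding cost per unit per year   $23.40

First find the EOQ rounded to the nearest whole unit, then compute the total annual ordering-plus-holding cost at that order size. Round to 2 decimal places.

$32,919.79

Optimal lot size Q* = (2 × 48,750 × $475 / $23.4)^½ ≈ 1,406.83 → Q = 1,407 units
Orders/yr = 48,750/1,407 = 34.648; ordering cost = 34.648 × $475 = $16,457.89
Average inventory = 1,407/2 = 703.5; holding cost = 703.5 × $23.4 = $16,461.90
Total = $16,457.89 + $16,461.90 = $32,919.79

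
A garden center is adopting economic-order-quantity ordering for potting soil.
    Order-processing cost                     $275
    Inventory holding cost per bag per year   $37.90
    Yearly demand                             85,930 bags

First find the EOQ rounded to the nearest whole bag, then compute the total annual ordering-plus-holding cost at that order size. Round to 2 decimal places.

2DS/H = 2·85,930·275/37.9 = 1,247,005.28
EOQ = √1,247,005.28 ≈ 1,116.69 → Q = 1,117 bags
Orders/yr = 85,930/1,117 = 76.929; ordering cost = 76.929 × $275 = $21,155.55
Average inventory = 1,117/2 = 558.5; holding cost = 558.5 × $37.9 = $21,167.15
Total = $21,155.55 + $21,167.15 = $42,322.70

$42,322.70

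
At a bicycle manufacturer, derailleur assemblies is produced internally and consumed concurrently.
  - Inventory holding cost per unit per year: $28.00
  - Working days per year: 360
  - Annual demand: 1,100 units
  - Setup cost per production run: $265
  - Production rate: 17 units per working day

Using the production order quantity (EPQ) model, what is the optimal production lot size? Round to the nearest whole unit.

Daily demand d = 1,100/360 = 3.056; p = 17; 1 − d/p = 0.82026
EPQ = √(2DS / (H(1 − d/p)))
    = √(2 × 1,100 × 265 / (28 × 0.82026)) ≈ 159.32

159 units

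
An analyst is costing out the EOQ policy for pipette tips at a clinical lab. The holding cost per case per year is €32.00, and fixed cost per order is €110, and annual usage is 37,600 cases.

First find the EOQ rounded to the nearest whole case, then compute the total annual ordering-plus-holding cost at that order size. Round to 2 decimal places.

€16,269.73

2DS/H = 2·37,600·110/32 = 258,500.00
EOQ = √258,500.00 ≈ 508.43 → Q = 508 cases
Ordering: D/Q × S = 37,600/508 × €110 = €8,141.73
Holding:  Q/2 × H = 508/2 × €32 = €8,128.00
Total = €8,141.73 + €8,128.00 = €16,269.73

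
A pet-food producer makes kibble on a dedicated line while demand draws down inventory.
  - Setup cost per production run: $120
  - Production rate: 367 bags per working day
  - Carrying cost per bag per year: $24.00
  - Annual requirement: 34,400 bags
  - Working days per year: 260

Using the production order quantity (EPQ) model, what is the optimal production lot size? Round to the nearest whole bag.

733 bags

d = 34,400/260 = 132.3077 bags/day;  effective holding cost H(1 − d/p) = 24·(1 − 132.3077/367) = 15.34773
Q* = √(2DS / H_eff) = √(2·34,400·120 / 15.34773) ≈ 733.44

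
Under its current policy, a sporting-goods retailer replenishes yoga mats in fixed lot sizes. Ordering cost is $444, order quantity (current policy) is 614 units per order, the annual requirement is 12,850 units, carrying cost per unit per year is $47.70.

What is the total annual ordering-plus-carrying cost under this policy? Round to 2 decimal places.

Ordering: D/Q × S = 12,850/614 × $444 = $9,292.18
Holding:  Q/2 × H = 614/2 × $47.7 = $14,643.90
Total = $9,292.18 + $14,643.90 = $23,936.08

$23,936.08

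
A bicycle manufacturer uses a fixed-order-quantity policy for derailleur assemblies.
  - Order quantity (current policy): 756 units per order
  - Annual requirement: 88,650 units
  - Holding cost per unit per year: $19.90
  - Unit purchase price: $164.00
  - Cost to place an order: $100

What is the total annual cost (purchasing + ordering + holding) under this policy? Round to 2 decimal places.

Ordering: D/Q × S = 88,650/756 × $100 = $11,726.19
Holding:  Q/2 × H = 756/2 × $19.9 = $7,522.20
Purchase cost = D·C = 88,650 × 164 = $14,538,600.00
Total = $11,726.19 + $7,522.20 + $14,538,600.00 = $14,557,848.39

$14,557,848.39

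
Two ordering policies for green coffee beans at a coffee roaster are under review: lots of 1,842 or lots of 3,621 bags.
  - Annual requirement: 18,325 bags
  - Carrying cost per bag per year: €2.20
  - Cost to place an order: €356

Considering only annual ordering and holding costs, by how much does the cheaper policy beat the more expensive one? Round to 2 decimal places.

€216.89

TC(Q) = (D/Q)S + (Q/2)H
TC(1,842) = (18,325/1,842)×356 + (1,842/2)×2.2 = €5,567.84
TC(3,621) = (18,325/3,621)×356 + (3,621/2)×2.2 = €5,784.73
Cheaper: Q = 1,842.  Difference = €216.89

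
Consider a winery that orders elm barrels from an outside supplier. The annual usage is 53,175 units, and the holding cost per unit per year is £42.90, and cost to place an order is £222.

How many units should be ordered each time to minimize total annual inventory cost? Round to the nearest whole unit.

742 units

Optimal lot size Q* = (2 × 53,175 × £222 / £42.9)^½ ≈ 741.85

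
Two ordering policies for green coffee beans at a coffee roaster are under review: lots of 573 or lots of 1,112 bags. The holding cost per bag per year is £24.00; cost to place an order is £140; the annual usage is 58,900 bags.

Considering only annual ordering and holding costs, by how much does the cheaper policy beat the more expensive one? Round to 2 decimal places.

TC(Q) = (D/Q)S + (Q/2)H
TC(573) = (58,900/573)×140 + (573/2)×24 = £21,266.92
TC(1,112) = (58,900/1,112)×140 + (1,112/2)×24 = £20,759.47
|ΔTC| = |£21,266.92 − £20,759.47| = £507.46

£507.46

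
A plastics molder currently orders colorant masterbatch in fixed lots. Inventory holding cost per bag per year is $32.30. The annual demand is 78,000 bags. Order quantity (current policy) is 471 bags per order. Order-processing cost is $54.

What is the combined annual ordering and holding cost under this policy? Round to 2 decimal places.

Ordering: D/Q × S = 78,000/471 × $54 = $8,942.68
Holding:  Q/2 × H = 471/2 × $32.3 = $7,606.65
Total = $8,942.68 + $7,606.65 = $16,549.33

$16,549.33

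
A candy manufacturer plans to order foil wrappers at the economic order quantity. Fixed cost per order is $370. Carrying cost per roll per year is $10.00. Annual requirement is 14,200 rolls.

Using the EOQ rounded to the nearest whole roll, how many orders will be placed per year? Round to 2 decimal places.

13.85 orders per year

2DS/H = 2·14,200·370/10 = 1,050,800.00
EOQ = √1,050,800.00 ≈ 1,025.09 → Q = 1,025
N = D/Q = 14,200/1,025 ≈ 13.854 orders/yr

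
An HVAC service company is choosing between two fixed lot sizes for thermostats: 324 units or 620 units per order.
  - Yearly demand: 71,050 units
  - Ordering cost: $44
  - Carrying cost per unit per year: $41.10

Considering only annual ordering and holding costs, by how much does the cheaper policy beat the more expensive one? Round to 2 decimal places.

$1,476.29

TC(Q) = (D/Q)S + (Q/2)H
TC(324) = (71,050/324)×44 + (324/2)×41.1 = $16,306.97
TC(620) = (71,050/620)×44 + (620/2)×41.1 = $17,783.26
Lots of 324 are cheaper by $1,476.29.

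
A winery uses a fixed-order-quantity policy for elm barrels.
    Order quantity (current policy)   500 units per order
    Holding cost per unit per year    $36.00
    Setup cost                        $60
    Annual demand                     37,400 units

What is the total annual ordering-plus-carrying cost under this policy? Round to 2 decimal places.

$13,488.00

Orders/yr = 37,400/500 = 74.800; ordering cost = 74.800 × $60 = $4,488.00
Average inventory = 500/2 = 250; holding cost = 250 × $36 = $9,000.00
Total = $4,488.00 + $9,000.00 = $13,488.00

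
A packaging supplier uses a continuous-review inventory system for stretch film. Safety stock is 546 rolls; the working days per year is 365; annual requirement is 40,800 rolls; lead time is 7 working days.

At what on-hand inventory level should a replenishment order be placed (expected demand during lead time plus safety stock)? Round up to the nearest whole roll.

1,329 rolls

Daily demand d = 40,800 / 365 = 111.781 rolls/day
Demand during lead time = 111.781 × 7 = 782.47
Reorder point = 782.47 + 546 = 1,328.47 → round up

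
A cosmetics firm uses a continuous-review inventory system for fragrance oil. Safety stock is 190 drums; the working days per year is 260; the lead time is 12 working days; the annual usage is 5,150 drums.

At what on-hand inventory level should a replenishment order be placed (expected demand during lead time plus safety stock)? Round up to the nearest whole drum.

428 drums

Daily demand d = 5,150 / 260 = 19.808 drums/day
Demand during lead time = 19.808 × 12 = 237.69
Reorder point = 237.69 + 190 = 427.69 → round up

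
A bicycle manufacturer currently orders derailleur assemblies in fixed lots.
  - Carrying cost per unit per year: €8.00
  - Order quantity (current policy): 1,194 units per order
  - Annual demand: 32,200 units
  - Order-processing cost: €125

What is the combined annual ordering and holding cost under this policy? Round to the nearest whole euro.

€8,147

Orders/yr = 32,200/1,194 = 26.968; ordering cost = 26.968 × €125 = €3,371.02
Average inventory = 1,194/2 = 597; holding cost = 597 × €8 = €4,776.00
Total = €3,371.02 + €4,776.00 = €8,147.02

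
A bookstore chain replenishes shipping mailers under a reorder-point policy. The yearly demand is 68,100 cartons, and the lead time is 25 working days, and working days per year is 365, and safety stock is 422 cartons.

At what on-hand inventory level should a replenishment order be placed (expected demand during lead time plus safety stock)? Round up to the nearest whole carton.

5,087 cartons

Daily demand d = 68,100 / 365 = 186.575 cartons/day
Demand during lead time = 186.575 × 25 = 4,664.38
Reorder point = 4,664.38 + 422 = 5,086.38 → round up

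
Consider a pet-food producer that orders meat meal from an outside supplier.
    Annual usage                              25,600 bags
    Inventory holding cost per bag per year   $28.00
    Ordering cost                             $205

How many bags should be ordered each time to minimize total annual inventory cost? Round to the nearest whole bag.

Optimal lot size Q* = (2 × 25,600 × $205 / $28)^½ ≈ 612.26

612 bags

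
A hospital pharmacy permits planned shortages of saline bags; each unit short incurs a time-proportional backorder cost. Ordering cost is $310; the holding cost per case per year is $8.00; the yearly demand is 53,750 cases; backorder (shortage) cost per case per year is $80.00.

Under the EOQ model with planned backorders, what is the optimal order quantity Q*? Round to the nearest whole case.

Q* = √(2DS/H) · √((H + b)/b)
   = √(2 × 53,750 × 310 / 8) · √((8 + 80) / 80)
   = 2,040.986 × 1.0488 ≈ 2,140.60

2,141 cases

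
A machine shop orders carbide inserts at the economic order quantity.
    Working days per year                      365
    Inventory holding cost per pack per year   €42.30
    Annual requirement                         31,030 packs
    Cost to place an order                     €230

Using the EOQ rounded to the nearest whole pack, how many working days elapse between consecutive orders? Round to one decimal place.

2DS/H = 2·31,030·230/42.3 = 337,442.08
EOQ = √337,442.08 ≈ 580.90 → Q = 581 packs
Days between orders = 365 / (D/Q) = 365 / 53.408 ≈ 6.834

6.8 days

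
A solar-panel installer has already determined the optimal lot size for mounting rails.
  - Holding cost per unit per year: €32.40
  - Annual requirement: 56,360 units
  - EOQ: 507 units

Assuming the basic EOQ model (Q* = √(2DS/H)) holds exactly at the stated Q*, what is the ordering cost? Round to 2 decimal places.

From Q* = √(2DS/H) ⇒ Q*² = 2DS/H.
S = Q²H / (2D) = 507² × 32.4 / (2 × 56,360) = 73.8856

€73.89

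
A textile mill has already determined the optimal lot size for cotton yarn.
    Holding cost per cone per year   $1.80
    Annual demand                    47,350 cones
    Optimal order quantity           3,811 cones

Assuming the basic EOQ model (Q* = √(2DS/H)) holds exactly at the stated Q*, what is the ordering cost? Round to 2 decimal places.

$276.06

Since Q* = (2DS/H)^½, squaring gives Q*²·H = 2DS.
S = Q²H / (2D) = 3,811² × 1.8 / (2 × 47,350) = 276.0581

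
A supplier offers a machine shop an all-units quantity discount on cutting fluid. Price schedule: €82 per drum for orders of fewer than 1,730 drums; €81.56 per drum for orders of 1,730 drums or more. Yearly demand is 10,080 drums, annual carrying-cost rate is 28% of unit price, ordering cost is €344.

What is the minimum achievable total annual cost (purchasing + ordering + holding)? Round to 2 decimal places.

H₁ = 28%×€82 = €22.9600;  H₂ = 28%×€81.56 = €22.8368
EOQ₁ = √(2×10,080×344/22.9600) = 549.59  (< 1,730, feasible at tier 1)
EOQ₂ = √(2×10,080×344/22.8368) = 551.07  (< 1,730 → use Q = 1,730 at tier-2 price)
TC(tier 1 (EOQ₁), Q≈549.6) = €839,178.58
TC(tier 2, Q≈1,730.0) = €843,882.98
Minimum at tier 1 (EOQ₁): €839,178.58

€839,178.58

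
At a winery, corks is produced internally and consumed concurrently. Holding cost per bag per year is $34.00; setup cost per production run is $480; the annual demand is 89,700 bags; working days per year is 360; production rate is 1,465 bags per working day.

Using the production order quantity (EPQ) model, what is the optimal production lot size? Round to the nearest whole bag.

1,747 bags

Daily demand d = 89,700/360 = 249.167; p = 1465; 1 − d/p = 0.82992
EPQ = √(2DS / (H(1 − d/p)))
    = √(2 × 89,700 × 480 / (34 × 0.82992)) ≈ 1,746.92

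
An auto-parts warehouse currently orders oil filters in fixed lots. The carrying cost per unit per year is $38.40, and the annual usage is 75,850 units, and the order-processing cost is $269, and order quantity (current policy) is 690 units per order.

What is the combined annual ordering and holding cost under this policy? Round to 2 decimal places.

$42,818.51

Ordering: D/Q × S = 75,850/690 × $269 = $29,570.51
Holding:  Q/2 × H = 690/2 × $38.4 = $13,248.00
Total = $29,570.51 + $13,248.00 = $42,818.51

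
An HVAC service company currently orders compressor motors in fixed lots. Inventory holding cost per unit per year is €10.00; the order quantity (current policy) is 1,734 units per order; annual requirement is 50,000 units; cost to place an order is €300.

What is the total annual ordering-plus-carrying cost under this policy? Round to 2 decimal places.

Orders/yr = 50,000/1,734 = 28.835; ordering cost = 28.835 × €300 = €8,650.52
Average inventory = 1,734/2 = 867; holding cost = 867 × €10 = €8,670.00
Total = €8,650.52 + €8,670.00 = €17,320.52

€17,320.52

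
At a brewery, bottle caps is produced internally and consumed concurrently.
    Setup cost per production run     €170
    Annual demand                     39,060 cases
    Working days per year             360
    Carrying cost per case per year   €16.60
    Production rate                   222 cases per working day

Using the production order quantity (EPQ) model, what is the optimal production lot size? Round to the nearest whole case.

d = 39,060/360 = 108.5000 cases/day;  effective holding cost H(1 − d/p) = 16.6·(1 − 108.5000/222) = 8.48694
Q* = √(2DS / H_eff) = √(2·39,060·170 / 8.48694) ≈ 1,250.92

1,251 cases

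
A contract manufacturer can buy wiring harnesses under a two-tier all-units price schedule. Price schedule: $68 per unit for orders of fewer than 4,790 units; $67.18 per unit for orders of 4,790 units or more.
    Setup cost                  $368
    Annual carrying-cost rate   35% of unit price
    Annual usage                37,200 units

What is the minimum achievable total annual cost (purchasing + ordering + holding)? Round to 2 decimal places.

$2,555,126.95

H₁ = 35%×$68 = $23.8000;  H₂ = 35%×$67.18 = $23.5130
EOQ₁ = √(2×37,200×368/23.8000) = 1,072.56  (< 4,790, feasible at tier 1)
EOQ₂ = √(2×37,200×368/23.5130) = 1,079.09  (< 4,790 → use Q = 4,790 at tier-2 price)
TC(tier 1 (EOQ₁), Q≈1,072.6) = $2,555,126.95
TC(tier 2, Q≈4,790.0) = $2,558,267.59
Minimum at tier 1 (EOQ₁): $2,555,126.95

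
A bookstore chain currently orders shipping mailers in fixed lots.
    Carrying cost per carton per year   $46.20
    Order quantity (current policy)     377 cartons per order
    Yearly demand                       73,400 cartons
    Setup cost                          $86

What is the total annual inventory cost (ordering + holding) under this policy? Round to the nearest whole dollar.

Orders/yr = 73,400/377 = 194.695; ordering cost = 194.695 × $86 = $16,743.77
Average inventory = 377/2 = 188.5; holding cost = 188.5 × $46.2 = $8,708.70
Total = $16,743.77 + $8,708.70 = $25,452.47

$25,452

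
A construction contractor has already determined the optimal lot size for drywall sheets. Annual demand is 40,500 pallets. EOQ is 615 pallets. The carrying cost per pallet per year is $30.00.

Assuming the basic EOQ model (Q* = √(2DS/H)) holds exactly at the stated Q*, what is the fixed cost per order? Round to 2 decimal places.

EOQ relation: Q² = 2DS/H, so rearrange for the unknown.
S = Q²H / (2D) = 615² × 30 / (2 × 40,500) = 140.0833

$140.08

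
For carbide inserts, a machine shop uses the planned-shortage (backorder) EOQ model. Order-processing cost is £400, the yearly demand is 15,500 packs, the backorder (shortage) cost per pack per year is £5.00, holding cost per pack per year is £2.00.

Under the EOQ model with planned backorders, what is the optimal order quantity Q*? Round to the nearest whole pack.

2,946 packs

Basic EOQ = √(2·15,500·400/2) = 2,489.980
Backorder adjustment √((H+b)/b) = √((2+5)/5) = 1.1832
Q* = 2,489.980 × 1.1832 ≈ 2,946.18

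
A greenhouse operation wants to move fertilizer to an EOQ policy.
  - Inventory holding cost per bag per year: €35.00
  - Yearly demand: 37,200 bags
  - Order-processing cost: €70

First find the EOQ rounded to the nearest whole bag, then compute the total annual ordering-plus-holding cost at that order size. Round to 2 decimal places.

€13,501.11

EOQ = √(2DS/H) = √(2 × 37,200 × 70 / 35)
    = √(148,800.00) ≈ 385.75 → Q = 386 bags
Annual ordering cost = (D/Q)·S = (37,200/386) × 70 = €6,746.11
Annual holding cost  = (Q/2)·H = (386/2) × 35 = €6,755.00
Total = €6,746.11 + €6,755.00 = €13,501.11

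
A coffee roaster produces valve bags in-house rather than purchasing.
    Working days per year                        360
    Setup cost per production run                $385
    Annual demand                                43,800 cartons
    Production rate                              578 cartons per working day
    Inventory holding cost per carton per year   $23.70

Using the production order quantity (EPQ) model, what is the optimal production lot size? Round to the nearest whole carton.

1,343 cartons

Daily demand d = 43,800/360 = 121.667; p = 578; 1 − d/p = 0.78950
EPQ = √(2DS / (H(1 − d/p)))
    = √(2 × 43,800 × 385 / (23.7 × 0.78950)) ≈ 1,342.55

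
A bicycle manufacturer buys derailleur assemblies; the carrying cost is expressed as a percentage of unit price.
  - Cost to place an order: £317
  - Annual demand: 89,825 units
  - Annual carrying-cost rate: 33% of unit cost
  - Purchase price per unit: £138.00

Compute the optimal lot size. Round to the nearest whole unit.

1,118 units

H = i·C = 0.33 × £138 = £45.5400 per unit-year
Optimal lot size Q* = (2 × 89,825 × £317 / £45.54)^½ ≈ 1,118.27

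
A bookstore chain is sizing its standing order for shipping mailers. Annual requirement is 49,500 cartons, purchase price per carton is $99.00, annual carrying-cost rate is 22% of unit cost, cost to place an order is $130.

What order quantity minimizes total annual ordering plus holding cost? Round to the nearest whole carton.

Carrying cost H = $99 × 22% = $21.7800/carton/yr
Optimal lot size Q* = (2 × 49,500 × $130 / $21.78)^½ ≈ 768.71

769 cartons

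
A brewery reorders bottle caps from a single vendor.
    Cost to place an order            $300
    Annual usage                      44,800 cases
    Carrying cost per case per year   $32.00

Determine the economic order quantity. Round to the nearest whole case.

EOQ = √(2DS/H) = √(2 × 44,800 × 300 / 32)
    = √(840,000.00) ≈ 916.52

917 cases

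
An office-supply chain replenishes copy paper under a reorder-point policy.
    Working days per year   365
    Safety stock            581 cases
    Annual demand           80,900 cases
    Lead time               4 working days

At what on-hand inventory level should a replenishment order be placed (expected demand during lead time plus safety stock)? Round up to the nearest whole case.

Daily demand d = 80,900 / 365 = 221.644 cases/day
Demand during lead time = 221.644 × 4 = 886.58
Reorder point = 886.58 + 581 = 1,467.58 → round up

1,468 cases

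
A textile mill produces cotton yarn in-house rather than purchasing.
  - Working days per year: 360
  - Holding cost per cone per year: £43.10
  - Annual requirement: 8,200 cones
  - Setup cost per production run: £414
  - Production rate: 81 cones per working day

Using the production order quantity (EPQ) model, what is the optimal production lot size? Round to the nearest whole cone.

468 cones

Daily demand d = 8,200/360 = 22.778; p = 81; 1 − d/p = 0.71879
EPQ = √(2DS / (H(1 − d/p)))
    = √(2 × 8,200 × 414 / (43.1 × 0.71879)) ≈ 468.15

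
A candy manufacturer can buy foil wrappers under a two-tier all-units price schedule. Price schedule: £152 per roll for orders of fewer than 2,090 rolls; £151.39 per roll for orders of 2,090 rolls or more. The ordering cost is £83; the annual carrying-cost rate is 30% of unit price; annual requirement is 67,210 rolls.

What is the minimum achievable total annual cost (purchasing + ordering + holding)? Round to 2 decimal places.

H₁ = 30%×£152 = £45.6000;  H₂ = 30%×£151.39 = £45.4170
EOQ₁ = √(2×67,210×83/45.6000) = 494.64  (< 2,090, feasible at tier 1)
EOQ₂ = √(2×67,210×83/45.4170) = 495.63  (< 2,090 → use Q = 2,090 at tier-2 price)
TC(tier 1 (EOQ₁), Q≈494.6) = £10,238,475.55
TC(tier 2, Q≈2,090.0) = £10,225,051.77
Minimum at tier 2: £10,225,051.77

£10,225,051.77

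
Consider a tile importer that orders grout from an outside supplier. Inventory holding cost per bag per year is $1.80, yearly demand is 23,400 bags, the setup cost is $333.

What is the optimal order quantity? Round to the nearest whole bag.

Optimal lot size Q* = (2 × 23,400 × $333 / $1.8)^½ ≈ 2,942.45

2,942 bags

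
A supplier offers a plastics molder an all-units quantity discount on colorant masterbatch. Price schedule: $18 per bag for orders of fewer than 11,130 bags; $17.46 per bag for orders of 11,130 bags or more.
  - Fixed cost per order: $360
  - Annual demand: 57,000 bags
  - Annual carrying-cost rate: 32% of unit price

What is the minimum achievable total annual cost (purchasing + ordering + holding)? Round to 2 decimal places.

$1,028,156.43

H₁ = 32%×$18 = $5.7600;  H₂ = 32%×$17.46 = $5.5872
EOQ₁ = √(2×57,000×360/5.7600) = 2,669.27  (< 11,130, feasible at tier 1)
EOQ₂ = √(2×57,000×360/5.5872) = 2,710.23  (< 11,130 → use Q = 11,130 at tier-2 price)
TC(tier 1 (EOQ₁), Q≈2,669.3) = $1,041,374.99
TC(tier 2, Q≈11,130.0) = $1,028,156.43
Minimum at tier 2: $1,028,156.43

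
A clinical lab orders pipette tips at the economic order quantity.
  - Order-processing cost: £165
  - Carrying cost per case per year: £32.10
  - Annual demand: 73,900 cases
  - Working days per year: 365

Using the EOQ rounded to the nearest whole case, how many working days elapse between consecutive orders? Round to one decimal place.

4.3 days

EOQ = √(2DS/H) = √(2 × 73,900 × 165 / 32.1)
    = √(759,719.63) ≈ 871.62 → Q = 872 cases
T = Q/D × 365 days = 872/73,900 × 365 = 4.307 days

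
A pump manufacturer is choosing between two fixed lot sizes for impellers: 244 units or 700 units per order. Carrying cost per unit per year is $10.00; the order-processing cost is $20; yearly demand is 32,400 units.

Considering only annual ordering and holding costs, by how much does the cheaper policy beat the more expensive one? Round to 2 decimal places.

For each Q, cost = (D/Q)·S + (Q/2)·H.
TC(244) = (32,400/244)×20 + (244/2)×10 = $3,875.74
TC(700) = (32,400/700)×20 + (700/2)×10 = $4,425.71
Lots of 244 are cheaper by $549.98.

$549.98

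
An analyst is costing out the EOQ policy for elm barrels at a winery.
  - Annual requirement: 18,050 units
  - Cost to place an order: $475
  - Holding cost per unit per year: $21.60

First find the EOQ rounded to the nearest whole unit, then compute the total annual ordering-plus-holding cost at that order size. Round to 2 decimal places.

$19,245.42

2DS/H = 2·18,050·475/21.6 = 793,865.74
EOQ = √793,865.74 ≈ 890.99 → Q = 891 units
Ordering: D/Q × S = 18,050/891 × $475 = $9,622.62
Holding:  Q/2 × H = 891/2 × $21.6 = $9,622.80
Total = $9,622.62 + $9,622.80 = $19,245.42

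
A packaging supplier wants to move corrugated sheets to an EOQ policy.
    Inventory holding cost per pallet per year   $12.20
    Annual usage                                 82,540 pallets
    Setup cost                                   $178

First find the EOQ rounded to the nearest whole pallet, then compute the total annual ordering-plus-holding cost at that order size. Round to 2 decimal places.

$18,933.77

Q* = √(2·D·S / H) = √(2·82,540·178 / 12.2) = √2,408,544.3 ≈ 1,551.95 → Q = 1,552 pallets
Ordering: D/Q × S = 82,540/1,552 × $178 = $9,466.57
Holding:  Q/2 × H = 1,552/2 × $12.2 = $9,467.20
Total = $9,466.57 + $9,467.20 = $18,933.77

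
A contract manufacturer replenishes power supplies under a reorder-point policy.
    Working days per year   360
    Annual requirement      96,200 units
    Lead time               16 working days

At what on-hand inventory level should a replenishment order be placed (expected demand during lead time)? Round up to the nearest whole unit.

4,276 units

Daily demand d = 96,200 / 360 = 267.222 units/day
Demand during lead time = 267.222 × 16 = 4,275.56
Reorder point = 4,275.56 → round up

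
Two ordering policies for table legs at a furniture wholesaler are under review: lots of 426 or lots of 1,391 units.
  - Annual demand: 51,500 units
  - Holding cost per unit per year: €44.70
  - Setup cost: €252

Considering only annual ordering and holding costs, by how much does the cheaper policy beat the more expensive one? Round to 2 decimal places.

For each Q, cost = (D/Q)·S + (Q/2)·H.
TC(426) = (51,500/426)×252 + (426/2)×44.7 = €39,985.89
TC(1,391) = (51,500/1,391)×252 + (1,391/2)×44.7 = €40,418.83
Cheaper: Q = 426.  Difference = €432.94

€432.94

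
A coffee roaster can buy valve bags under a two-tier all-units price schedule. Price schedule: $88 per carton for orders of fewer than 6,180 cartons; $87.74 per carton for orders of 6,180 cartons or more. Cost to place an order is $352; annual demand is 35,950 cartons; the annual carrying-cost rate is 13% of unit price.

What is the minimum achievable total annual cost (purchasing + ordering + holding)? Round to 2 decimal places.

$3,180,615.66

H₁ = 13%×$88 = $11.4400;  H₂ = 13%×$87.74 = $11.4062
EOQ₁ = √(2×35,950×352/11.4400) = 1,487.38  (< 6,180, feasible at tier 1)
EOQ₂ = √(2×35,950×352/11.4062) = 1,489.58  (< 6,180 → use Q = 6,180 at tier-2 price)
TC(tier 1 (EOQ₁), Q≈1,487.4) = $3,180,615.66
TC(tier 2, Q≈6,180.0) = $3,191,545.80
Minimum at tier 1 (EOQ₁): $3,180,615.66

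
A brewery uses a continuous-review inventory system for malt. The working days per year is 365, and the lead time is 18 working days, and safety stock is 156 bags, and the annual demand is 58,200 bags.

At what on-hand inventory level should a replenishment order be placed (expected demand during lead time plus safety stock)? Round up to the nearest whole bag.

3,027 bags

Daily demand d = 58,200 / 365 = 159.452 bags/day
Demand during lead time = 159.452 × 18 = 2,870.14
Reorder point = 2,870.14 + 156 = 3,026.14 → round up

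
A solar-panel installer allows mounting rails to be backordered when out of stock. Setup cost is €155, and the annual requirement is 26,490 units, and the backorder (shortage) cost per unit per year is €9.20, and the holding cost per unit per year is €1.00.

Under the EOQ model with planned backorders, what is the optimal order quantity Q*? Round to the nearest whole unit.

3,017 units

Basic EOQ = √(2·26,490·155/1) = 2,865.641
Backorder adjustment √((H+b)/b) = √((1+9.2)/9.2) = 1.0529
Q* = 2,865.641 × 1.0529 ≈ 3,017.37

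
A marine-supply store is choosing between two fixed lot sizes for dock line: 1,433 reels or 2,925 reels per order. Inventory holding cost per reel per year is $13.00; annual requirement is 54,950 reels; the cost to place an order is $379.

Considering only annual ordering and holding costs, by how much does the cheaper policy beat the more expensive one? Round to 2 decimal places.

$2,284.83

Annual cost at Q: ordering D·S/Q plus holding Q·H/2.
TC(1,433) = (54,950/1,433)×379 + (1,433/2)×13 = $23,847.68
TC(2,925) = (54,950/2,925)×379 + (2,925/2)×13 = $26,132.52
Lots of 1,433 are cheaper by $2,284.83.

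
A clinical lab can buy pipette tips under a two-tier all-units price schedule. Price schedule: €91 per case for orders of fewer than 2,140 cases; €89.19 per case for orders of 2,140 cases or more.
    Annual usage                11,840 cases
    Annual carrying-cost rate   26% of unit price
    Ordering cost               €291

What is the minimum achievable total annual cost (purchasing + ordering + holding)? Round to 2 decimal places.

H₁ = 26%×€91 = €23.6600;  H₂ = 26%×€89.19 = €23.1894
EOQ₁ = √(2×11,840×291/23.6600) = 539.67  (< 2,140, feasible at tier 1)
EOQ₂ = √(2×11,840×291/23.1894) = 545.12  (< 2,140 → use Q = 2,140 at tier-2 price)
TC(tier 1 (EOQ₁), Q≈539.7) = €1,090,208.64
TC(tier 2, Q≈2,140.0) = €1,082,432.28
Minimum at tier 2: €1,082,432.28

€1,082,432.28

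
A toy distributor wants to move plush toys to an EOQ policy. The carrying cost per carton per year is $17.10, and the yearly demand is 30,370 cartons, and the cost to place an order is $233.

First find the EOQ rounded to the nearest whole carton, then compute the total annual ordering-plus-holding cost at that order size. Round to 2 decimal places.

$15,556.55

EOQ = √(2DS/H) = √(2 × 30,370 × 233 / 17.1)
    = √(827,626.90) ≈ 909.74 → Q = 910 cartons
Annual ordering cost = (D/Q)·S = (30,370/910) × 233 = $7,776.05
Annual holding cost  = (Q/2)·H = (910/2) × 17.1 = $7,780.50
Total = $7,776.05 + $7,780.50 = $15,556.55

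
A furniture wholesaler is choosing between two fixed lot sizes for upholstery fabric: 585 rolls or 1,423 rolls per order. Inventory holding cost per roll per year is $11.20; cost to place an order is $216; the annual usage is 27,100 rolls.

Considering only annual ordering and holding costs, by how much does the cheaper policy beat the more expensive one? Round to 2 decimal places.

$1,199.79

For each Q, cost = (D/Q)·S + (Q/2)·H.
TC(585) = (27,100/585)×216 + (585/2)×11.2 = $13,282.15
TC(1,423) = (27,100/1,423)×216 + (1,423/2)×11.2 = $12,082.36
Lots of 1,423 are cheaper by $1,199.79.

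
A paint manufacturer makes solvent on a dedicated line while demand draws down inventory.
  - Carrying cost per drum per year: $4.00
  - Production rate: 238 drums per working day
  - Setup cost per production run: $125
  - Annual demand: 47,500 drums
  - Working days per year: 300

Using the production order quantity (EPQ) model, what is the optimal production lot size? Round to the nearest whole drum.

Daily demand d = 47,500/300 = 158.333; p = 238; 1 − d/p = 0.33473
EPQ = √(2DS / (H(1 − d/p)))
    = √(2 × 47,500 × 125 / (4 × 0.33473)) ≈ 2,978.08

2,978 drums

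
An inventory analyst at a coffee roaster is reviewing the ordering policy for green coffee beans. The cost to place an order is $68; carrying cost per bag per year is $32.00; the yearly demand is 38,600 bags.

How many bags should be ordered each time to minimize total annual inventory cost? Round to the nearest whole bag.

405 bags

Q* = √(2·D·S / H) = √(2·38,600·68 / 32) = √164,050.0 ≈ 405.03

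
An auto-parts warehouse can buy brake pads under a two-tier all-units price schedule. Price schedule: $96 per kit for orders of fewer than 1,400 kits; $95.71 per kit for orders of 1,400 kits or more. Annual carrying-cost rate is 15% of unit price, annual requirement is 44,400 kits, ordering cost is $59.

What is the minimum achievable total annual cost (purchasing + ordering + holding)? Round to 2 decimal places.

$4,261,444.69

H₁ = 15%×$96 = $14.4000;  H₂ = 15%×$95.71 = $14.3565
EOQ₁ = √(2×44,400×59/14.4000) = 603.19  (< 1,400, feasible at tier 1)
EOQ₂ = √(2×44,400×59/14.3565) = 604.10  (< 1,400 → use Q = 1,400 at tier-2 price)
TC(tier 1 (EOQ₁), Q≈603.2) = $4,271,085.88
TC(tier 2, Q≈1,400.0) = $4,261,444.69
Minimum at tier 2: $4,261,444.69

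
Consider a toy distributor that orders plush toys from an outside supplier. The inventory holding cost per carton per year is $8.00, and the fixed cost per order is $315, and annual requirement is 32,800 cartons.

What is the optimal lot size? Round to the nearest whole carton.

1,607 cartons

Optimal lot size Q* = (2 × 32,800 × $315 / $8)^½ ≈ 1,607.17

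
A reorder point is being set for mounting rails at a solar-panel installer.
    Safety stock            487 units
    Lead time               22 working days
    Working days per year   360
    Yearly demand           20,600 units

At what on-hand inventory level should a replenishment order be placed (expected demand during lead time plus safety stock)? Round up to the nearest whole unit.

1,746 units

Daily demand d = 20,600 / 360 = 57.222 units/day
Demand during lead time = 57.222 × 22 = 1,258.89
Reorder point = 1,258.89 + 487 = 1,745.89 → round up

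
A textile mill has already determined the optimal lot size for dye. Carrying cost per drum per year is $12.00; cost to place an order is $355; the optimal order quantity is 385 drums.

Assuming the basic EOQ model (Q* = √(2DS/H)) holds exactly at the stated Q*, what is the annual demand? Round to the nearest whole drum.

Since Q* = (2DS/H)^½, squaring gives Q*²·H = 2DS.
D = Q²H / (2S) = 385² × 12 / (2 × 355) = 2,505.21

2,505 drums per year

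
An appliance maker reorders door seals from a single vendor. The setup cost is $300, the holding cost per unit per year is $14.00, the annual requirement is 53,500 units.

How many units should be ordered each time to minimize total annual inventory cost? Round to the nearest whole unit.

1,514 units

Q* = √(2·D·S / H) = √(2·53,500·300 / 14) = √2,292,857.1 ≈ 1,514.22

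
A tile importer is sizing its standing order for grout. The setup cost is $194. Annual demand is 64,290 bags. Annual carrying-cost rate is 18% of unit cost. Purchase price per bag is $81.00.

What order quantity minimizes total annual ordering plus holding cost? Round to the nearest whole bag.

H = i·C = 0.18 × $81 = $14.5800 per bag-year
2DS/H = 2·64,290·194/14.58 = 1,710,872.43
EOQ = √1,710,872.43 ≈ 1,308.00

1,308 bags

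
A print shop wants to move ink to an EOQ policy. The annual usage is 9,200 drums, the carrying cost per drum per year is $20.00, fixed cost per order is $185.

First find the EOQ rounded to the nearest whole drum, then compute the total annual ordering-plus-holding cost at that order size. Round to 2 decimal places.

$8,251.07

Q* = √(2·D·S / H) = √(2·9,200·185 / 20) = √170,200.0 ≈ 412.55 → Q = 413 drums
Orders/yr = 9,200/413 = 22.276; ordering cost = 22.276 × $185 = $4,121.07
Average inventory = 413/2 = 206.5; holding cost = 206.5 × $20 = $4,130.00
Total = $4,121.07 + $4,130.00 = $8,251.07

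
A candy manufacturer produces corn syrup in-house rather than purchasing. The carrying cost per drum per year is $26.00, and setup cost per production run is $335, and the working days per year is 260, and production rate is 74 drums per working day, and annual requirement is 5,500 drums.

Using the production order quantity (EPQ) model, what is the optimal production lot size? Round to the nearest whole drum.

445 drums

d = 5,500/260 = 21.1538 drums/day;  effective holding cost H(1 − d/p) = 26·(1 − 21.1538/74) = 18.56757
Q* = √(2DS / H_eff) = √(2·5,500·335 / 18.56757) ≈ 445.49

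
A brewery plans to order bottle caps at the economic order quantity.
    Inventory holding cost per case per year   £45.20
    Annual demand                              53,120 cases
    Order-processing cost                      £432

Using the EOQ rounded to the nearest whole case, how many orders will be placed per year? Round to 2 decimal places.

52.70 orders per year

Optimal lot size Q* = (2 × 53,120 × £432 / £45.2)^½ ≈ 1,007.67 → Q = 1,008
Orders per year = D/Q = 53,120 / 1,008 = 52.698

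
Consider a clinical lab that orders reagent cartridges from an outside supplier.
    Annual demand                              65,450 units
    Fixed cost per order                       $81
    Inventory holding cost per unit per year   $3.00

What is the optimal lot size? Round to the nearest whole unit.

1,880 units

2DS/H = 2·65,450·81/3 = 3,534,300.00
EOQ = √3,534,300.00 ≈ 1,879.97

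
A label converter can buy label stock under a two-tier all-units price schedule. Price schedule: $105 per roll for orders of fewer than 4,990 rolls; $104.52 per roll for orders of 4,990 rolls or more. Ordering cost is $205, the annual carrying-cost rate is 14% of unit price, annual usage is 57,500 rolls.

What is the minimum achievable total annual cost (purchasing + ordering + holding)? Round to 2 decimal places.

H₁ = 14%×$105 = $14.7000;  H₂ = 14%×$104.52 = $14.6328
EOQ₁ = √(2×57,500×205/14.7000) = 1,266.39  (< 4,990, feasible at tier 1)
EOQ₂ = √(2×57,500×205/14.6328) = 1,269.29  (< 4,990 → use Q = 4,990 at tier-2 price)
TC(tier 1 (EOQ₁), Q≈1,266.4) = $6,056,115.92
TC(tier 2, Q≈4,990.0) = $6,048,771.06
Minimum at tier 2: $6,048,771.06

$6,048,771.06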